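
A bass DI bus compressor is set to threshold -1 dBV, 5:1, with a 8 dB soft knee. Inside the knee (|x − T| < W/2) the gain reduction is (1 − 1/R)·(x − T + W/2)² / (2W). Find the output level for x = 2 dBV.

-0.45 dBV

x − T + W/2 = 2 − (-1) + 4 = 7.
GR = (1 − 1/5) × 7² / 16 = 0.8 × 49 / 16 = 2.45 dB.
Output = 2 − 2.45 = -0.45 dBV.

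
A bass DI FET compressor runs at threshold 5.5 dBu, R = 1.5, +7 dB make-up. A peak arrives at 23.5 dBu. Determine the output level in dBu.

The input is 18 dB above the 5.5 dBu threshold.
At 1.5:1 the overshoot is divided by 1.5, leaving 12 dB above threshold.
So the level is 5.5 + 12 = 17.5 dBu; make-up adds 7 dB, giving 24.5 dBu.

24.5 dBu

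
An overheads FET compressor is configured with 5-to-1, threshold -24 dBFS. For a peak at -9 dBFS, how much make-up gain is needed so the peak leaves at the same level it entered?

Overshoot 15 dB → 15/5 = 3 dB after compression, so the compressed level is -24 + 3 = -21 dBFS.
Make-up = target − compressed = -9 − (-21) = 12 dB.

12 dB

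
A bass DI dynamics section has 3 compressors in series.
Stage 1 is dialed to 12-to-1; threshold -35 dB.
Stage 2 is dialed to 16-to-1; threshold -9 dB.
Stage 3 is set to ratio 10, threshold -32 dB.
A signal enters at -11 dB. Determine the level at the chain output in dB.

Stage 1: 24 dB above -35 dB, reduced 12:1 to 2 dB above → -33 dB.
Stage 2: below threshold (-33 ≤ -9); passes unchanged; output -33 dB.
Stage 3: below threshold (-33 ≤ -32); passes unchanged; output -33 dB.

-33 dB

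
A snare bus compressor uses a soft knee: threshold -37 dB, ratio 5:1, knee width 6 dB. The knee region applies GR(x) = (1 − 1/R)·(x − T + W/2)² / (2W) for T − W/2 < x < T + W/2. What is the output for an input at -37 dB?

-37.6 dB

x − T + W/2 = -37 − (-37) + 3 = 3.
GR = (1 − 1/5) × 3² / 12 = 0.8 × 9 / 12 = 0.6 dB.
Output = -37 − 0.6 = -37.6 dB.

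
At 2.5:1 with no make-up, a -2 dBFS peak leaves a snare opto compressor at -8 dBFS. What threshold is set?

Gain reduction = -2 − (-8) = 6 dB; output overshoot = GR / (R − 1) = 6 / 1.5 = 4 dB.
Threshold = output − output overshoot = -8 − 4 = -12 dBFS.

-12 dBFS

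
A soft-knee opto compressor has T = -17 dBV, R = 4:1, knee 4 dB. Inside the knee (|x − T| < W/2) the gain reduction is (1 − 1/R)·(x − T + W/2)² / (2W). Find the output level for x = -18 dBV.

x − T + W/2 = -18 − (-17) + 2 = 1.
GR = (1 − 1/4) × 1² / 8 = 0.75 × 1 / 8 = 0.09375 dB.
Output = -18 − 0.09375 = -18.09375 dBV.

-18.09375 dBV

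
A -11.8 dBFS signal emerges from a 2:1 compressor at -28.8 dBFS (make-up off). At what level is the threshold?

Gain reduction = -11.8 − (-28.8) = 17 dB; output overshoot = GR / (R − 1) = 17 / 1 = 17 dB.
Threshold = output − output overshoot = -28.8 − 17 = -45.8 dBFS.

-45.8 dBFS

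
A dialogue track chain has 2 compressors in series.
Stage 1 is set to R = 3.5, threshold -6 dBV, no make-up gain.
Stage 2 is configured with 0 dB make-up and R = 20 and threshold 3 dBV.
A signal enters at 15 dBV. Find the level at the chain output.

0 dBV

Stage 1: overshoot 21 dB → 21/3.5 = 6 dB → 0 dBV.
Stage 2: below threshold (0 ≤ 3); passes unchanged; output 0 dBV.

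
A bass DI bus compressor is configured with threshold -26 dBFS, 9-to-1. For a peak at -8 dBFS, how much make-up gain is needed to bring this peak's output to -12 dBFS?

12 dB

Overshoot 18 dB → 18/9 = 2 dB after compression, so the compressed level is -26 + 2 = -24 dBFS.
Make-up = target − compressed = -12 − (-24) = 12 dB.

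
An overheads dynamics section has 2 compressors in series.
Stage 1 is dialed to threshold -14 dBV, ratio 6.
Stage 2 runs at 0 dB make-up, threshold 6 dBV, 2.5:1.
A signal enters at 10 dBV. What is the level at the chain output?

-10 dBV

Stage 1: 24 dB above -14 dBV, reduced 6:1 to 4 dB above → -10 dBV.
Stage 2: below threshold (-10 ≤ 6); passes unchanged; output -10 dBV.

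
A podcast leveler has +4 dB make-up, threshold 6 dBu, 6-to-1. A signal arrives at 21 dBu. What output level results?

The input is 15 dB above the 6 dBu threshold.
The 15 dB excess becomes 2.5 dB after 6:1 reduction.
So the level is 6 + 2.5 = 8.5 dBu; make-up adds 4 dB, giving 12.5 dBu.

12.5 dBu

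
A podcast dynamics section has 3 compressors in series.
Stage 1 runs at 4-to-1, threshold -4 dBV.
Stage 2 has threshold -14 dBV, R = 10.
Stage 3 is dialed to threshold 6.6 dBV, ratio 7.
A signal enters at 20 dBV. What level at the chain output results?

-12.4 dBV

Stage 1: 20 dBV is 24 dB over -4 dBV; at 4:1 that becomes 6 dB over, giving 2 dBV.
Stage 2: 2 dBV is 16 dB over -14 dBV; at 10:1 that becomes 1.6 dB over, giving -12.4 dBV.
Stage 3: -12.4 dBV is at or below the 6.6 dBV threshold — no compression; output -12.4 dBV.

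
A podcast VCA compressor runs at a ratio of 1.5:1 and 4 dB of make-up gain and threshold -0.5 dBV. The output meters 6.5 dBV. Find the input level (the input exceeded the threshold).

Before make-up, the level was 6.5 − 4 = 2.5 dBV.
Post-compression overshoot = 2.5 − (-0.5) = 3 dB.
Undo the ratio: input overshoot = 3 × 1.5 = 4.5 dB, giving input = 4 dBV.

4 dBV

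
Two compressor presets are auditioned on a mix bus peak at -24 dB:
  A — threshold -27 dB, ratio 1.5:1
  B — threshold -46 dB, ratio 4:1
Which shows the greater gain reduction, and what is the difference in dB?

A: 3 dB over, compressed to 2 dB over, so 1 dB of GR.
B: 22 dB over, compressed to 5.5 dB over, so 16.5 dB of GR.
B reduces 15.5 dB more.

B, by 15.5 dB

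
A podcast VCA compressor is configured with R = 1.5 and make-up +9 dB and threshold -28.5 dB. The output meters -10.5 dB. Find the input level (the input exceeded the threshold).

Remove make-up: -10.5 − 9 = -19.5 dB.
Post-compression overshoot = -19.5 − (-28.5) = 9 dB.
Undo the ratio: input overshoot = 9 × 1.5 = 13.5 dB, giving input = -15 dB.

-15 dB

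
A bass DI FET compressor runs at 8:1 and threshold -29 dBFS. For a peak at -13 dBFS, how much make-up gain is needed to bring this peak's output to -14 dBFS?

13 dB

Overshoot 16 dB → 16/8 = 2 dB after compression, so the compressed level is -29 + 2 = -27 dBFS.
Make-up = target − compressed = -14 − (-27) = 13 dB.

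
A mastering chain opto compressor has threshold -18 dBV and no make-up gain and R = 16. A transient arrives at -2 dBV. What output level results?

Overshoot: -2 − (-18) = 16 dB.
The 16 dB excess becomes 1 dB after 16:1 reduction.
So the level is -18 + 1 = -17 dBV.

-17 dBV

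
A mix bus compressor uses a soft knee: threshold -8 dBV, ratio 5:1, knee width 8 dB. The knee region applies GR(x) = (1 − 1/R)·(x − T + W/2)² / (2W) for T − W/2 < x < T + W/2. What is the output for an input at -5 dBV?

-7.45 dBV

x − T + W/2 = -5 − (-8) + 4 = 7.
GR = (1 − 1/5) × 7² / 16 = 0.8 × 49 / 16 = 2.45 dB.
Output = -5 − 2.45 = -7.45 dBV.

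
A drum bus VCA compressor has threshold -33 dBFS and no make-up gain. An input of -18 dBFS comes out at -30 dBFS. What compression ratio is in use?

5:1

Input overshoot = -18 − (-33) = 15 dB; output overshoot = -30 − (-33) = 3 dB.
Ratio = 15 / 3 = 5.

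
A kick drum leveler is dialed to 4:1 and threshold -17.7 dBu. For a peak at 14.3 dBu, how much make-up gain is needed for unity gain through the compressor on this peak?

24 dB

Overshoot 32 dB → 32/4 = 8 dB after compression, so the compressed level is -17.7 + 8 = -9.7 dBu.
Make-up = target − compressed = 14.3 − (-9.7) = 24 dB.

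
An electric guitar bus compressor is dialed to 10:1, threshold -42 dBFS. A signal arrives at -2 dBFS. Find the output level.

-38 dBFS

Overshoot: -2 − (-42) = 40 dB.
10:1 compression reduces that to 40/10 = 4 dB over.
Output = -42 + 4 = -38 dBFS.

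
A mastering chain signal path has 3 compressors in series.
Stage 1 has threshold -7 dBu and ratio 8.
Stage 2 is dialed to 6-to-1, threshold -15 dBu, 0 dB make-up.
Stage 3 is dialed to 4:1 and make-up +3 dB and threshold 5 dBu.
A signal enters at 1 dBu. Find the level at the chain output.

Stage 1: 8 dB above -7 dBu, reduced 8:1 to 1 dB above → -6 dBu.
Stage 2: 9 dB above -15 dBu, reduced 6:1 to 1.5 dB above → -13.5 dBu.
Stage 3: -13.5 dBu ≤ 5 dBu, so stage 3 doesn't engage; make-up brings it to -10.5 dBu.

-10.5 dBu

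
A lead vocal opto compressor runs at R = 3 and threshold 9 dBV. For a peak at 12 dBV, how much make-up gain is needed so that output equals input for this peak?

Overshoot 3 dB → 3/3 = 1 dB after compression, so the compressed level is 9 + 1 = 10 dBV.
Make-up = target − compressed = 12 − 10 = 2 dB.

2 dB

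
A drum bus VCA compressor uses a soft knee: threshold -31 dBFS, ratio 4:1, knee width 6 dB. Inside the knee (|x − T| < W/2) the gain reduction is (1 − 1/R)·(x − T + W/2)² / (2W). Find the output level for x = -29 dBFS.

x − T + W/2 = -29 − (-31) + 3 = 5.
GR = (1 − 1/4) × 5² / 12 = 0.75 × 25 / 12 = 1.5625 dB.
Output = -29 − 1.5625 = -30.5625 dBFS.

-30.5625 dBFS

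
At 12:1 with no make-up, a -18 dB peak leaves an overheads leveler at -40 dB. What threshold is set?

-42 dB

Input is 24 dB above T (since output overshoot × R = input overshoot: (-40 − T)·12 = -18 − T gives T = -42 dB).
Check: -42 + (-18 − (-42))/12 = -42 + 2 = -40 dB. ✓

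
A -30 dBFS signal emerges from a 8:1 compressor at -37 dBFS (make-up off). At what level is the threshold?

-38 dBFS

Let T be the threshold. Output overshoot = (input overshoot)/R, so -37 − T = (-30 − T)/8.
8·(-37 − T) = -30 − T → 7·T = -296 − (-30) = -266.
T = -266/7 = -38 dBFS.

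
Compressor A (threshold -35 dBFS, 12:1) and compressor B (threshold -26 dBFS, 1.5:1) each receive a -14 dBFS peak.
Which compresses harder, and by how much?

A: overshoot 21 dB → output overshoot 1.75 dB → GR 19.25 dB.
B: overshoot 12 dB → output overshoot 8 dB → GR 4 dB.
Difference: 15.25 dB in favour of A.

A, by 15.25 dB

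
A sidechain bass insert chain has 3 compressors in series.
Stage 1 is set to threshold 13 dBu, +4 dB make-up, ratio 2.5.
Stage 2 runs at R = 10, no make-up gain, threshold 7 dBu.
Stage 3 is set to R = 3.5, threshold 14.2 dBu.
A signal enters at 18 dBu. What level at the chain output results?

8.2 dBu

Stage 1: overshoot 5 dB → 5/2.5 = 2 dB → 15 dBu; +4 dB make-up → 19 dBu.
Stage 2: 19 dBu is 12 dB over 7 dBu; at 10:1 that becomes 1.2 dB over, giving 8.2 dBu.
Stage 3: below threshold (8.2 ≤ 14.2); passes unchanged; output 8.2 dBu.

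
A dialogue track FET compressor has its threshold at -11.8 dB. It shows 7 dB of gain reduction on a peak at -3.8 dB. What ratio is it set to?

Input overshoot = -3.8 − (-11.8) = 8 dB.
Output overshoot = 8 − 7 = 1 dB.
Ratio = input overshoot / output overshoot = 8 / 1 = 8.

8:1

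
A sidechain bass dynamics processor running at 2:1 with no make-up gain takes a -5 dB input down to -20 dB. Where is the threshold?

Gain reduction = -5 − (-20) = 15 dB; output overshoot = GR / (R − 1) = 15 / 1 = 15 dB.
Threshold = output − output overshoot = -20 − 15 = -35 dB.

-35 dB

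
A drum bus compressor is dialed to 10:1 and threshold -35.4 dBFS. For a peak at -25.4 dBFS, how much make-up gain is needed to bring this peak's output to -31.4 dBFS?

3 dB

Without make-up, output = threshold + overshoot/10 = -35.4 + 1 = -34.4 dBFS.
Gap to target: 3 dB.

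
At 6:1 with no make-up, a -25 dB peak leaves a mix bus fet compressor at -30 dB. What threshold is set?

Input is 6 dB above T (since output overshoot × R = input overshoot: (-30 − T)·6 = -25 − T gives T = -31 dB).
Check: -31 + (-25 − (-31))/6 = -31 + 1 = -30 dB. ✓

-31 dB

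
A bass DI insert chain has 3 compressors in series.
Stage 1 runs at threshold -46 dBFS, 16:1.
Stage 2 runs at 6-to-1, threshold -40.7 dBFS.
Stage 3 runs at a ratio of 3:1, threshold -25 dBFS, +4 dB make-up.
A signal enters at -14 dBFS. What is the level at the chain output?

-40 dBFS

Stage 1: 32 dB above -46 dBFS, reduced 16:1 to 2 dB above → -44 dBFS.
Stage 2: -44 dBFS is at or below the -40.7 dBFS threshold — no compression; output -44 dBFS.
Stage 3: -44 dBFS is at or below the -25 dBFS threshold — no compression; make-up brings it to -40 dBFS.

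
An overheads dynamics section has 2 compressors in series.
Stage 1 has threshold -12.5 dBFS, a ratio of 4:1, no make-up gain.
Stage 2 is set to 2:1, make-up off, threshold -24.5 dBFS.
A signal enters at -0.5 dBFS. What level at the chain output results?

Stage 1: -0.5 dBFS is 12 dB over -12.5 dBFS; at 4:1 that becomes 3 dB over, giving -9.5 dBFS.
Stage 2: overshoot 15 dB → 15/2 = 7.5 dB → -17 dBFS.

-17 dBFS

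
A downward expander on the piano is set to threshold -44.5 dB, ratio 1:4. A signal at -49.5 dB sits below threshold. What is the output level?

The input is 5 dB below the -44.5 dB threshold.
A 1:4 expander multiplies undershoot by 4: 5 × 4 = 20 dB below threshold.
Output = -44.5 − 20 = -64.5 dB.

-64.5 dB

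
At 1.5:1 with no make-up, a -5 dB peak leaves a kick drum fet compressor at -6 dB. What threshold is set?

Let T be the threshold. Output overshoot = (input overshoot)/R, so -6 − T = (-5 − T)/1.5.
1.5·(-6 − T) = -5 − T → 0.5·T = -9 − (-5) = -4.
T = -4/0.5 = -8 dB.

-8 dB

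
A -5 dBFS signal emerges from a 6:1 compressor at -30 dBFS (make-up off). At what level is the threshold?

-35 dBFS

Input is 30 dB above T (since output overshoot × R = input overshoot: (-30 − T)·6 = -5 − T gives T = -35 dBFS).
Check: -35 + (-5 − (-35))/6 = -35 + 5 = -30 dBFS. ✓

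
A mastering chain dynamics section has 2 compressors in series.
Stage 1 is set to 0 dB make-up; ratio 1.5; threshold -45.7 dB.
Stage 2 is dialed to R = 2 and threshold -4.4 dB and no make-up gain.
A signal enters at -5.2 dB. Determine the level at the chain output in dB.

-18.7 dB

Stage 1: -5.2 dB is 40.5 dB over -45.7 dB; at 1.5:1 that becomes 27 dB over, giving -18.7 dB.
Stage 2: -18.7 dB ≤ -4.4 dB, so stage 2 doesn't engage; output -18.7 dB.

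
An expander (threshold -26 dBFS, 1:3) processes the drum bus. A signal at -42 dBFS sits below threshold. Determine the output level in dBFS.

Below threshold, a 1:3 expander applies gain = (3−1)×(T − x) of attenuation.
(3−1) × 16 = 32 dB, so output = -42 − 32 = -74 dBFS.

-74 dBFS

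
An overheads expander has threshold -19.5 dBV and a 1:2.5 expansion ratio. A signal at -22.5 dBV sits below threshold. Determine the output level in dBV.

-27 dBV

The input is 3 dB below the -19.5 dBV threshold.
A 1:2.5 expander multiplies undershoot by 2.5: 3 × 2.5 = 7.5 dB below threshold.
Output = -19.5 − 7.5 = -27 dBV.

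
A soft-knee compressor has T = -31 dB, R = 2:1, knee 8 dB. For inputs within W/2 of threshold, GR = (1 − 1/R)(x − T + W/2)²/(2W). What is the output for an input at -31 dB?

x − T + W/2 = -31 − (-31) + 4 = 4.
GR = (1 − 1/2) × 4² / 16 = 0.5 × 16 / 16 = 0.5 dB.
Output = -31 − 0.5 = -31.5 dB.

-31.5 dB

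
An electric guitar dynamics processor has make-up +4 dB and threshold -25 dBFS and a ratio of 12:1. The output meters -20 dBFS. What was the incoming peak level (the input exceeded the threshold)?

-13 dBFS

Before make-up, the level was -20 − 4 = -24 dBFS.
The compressed level sits -24 − (-25) = 1 dB over threshold.
Before 12:1 compression the overshoot was 1 × 12 = 12 dB, so input = -25 + 12 = -13 dBFS.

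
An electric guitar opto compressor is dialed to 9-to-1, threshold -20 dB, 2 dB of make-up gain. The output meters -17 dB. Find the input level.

Stripping the +2 dB make-up gives -19 dB at the gain stage.
The compressed level sits -19 − (-20) = 1 dB over threshold.
Before 9:1 compression the overshoot was 1 × 9 = 9 dB, so input = -20 + 9 = -11 dB.

-11 dB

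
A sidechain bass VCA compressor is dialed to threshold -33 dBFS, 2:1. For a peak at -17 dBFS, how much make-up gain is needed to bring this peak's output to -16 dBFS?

9 dB

The peak compresses to -33 + 16/2 = -25 dBFS.
To reach -16 dBFS requires -16 − (-25) = 9 dB of make-up.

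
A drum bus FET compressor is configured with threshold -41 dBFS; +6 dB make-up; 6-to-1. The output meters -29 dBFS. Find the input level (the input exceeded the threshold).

Remove make-up: -29 − 6 = -35 dBFS.
That's 6 dB above the -41 dBFS threshold.
Input overshoot = R × output overshoot = 36 dB → input = -41 + 36 = -5 dBFS.

-5 dBFS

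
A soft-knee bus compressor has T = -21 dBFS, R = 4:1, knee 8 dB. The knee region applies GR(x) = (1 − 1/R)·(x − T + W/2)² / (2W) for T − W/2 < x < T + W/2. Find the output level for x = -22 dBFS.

x − T + W/2 = -22 − (-21) + 4 = 3.
GR = (1 − 1/4) × 3² / 16 = 0.75 × 9 / 16 = 0.421875 dB.
Output = -22 − 0.421875 = -22.421875 dBFS.

-22.421875 dBFS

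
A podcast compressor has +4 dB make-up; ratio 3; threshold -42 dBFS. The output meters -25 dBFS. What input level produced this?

-3 dBFS

Before make-up, the level was -25 − 4 = -29 dBFS.
Post-compression overshoot = -29 − (-42) = 13 dB.
Before 3:1 compression the overshoot was 13 × 3 = 39 dB, so input = -42 + 39 = -3 dBFS.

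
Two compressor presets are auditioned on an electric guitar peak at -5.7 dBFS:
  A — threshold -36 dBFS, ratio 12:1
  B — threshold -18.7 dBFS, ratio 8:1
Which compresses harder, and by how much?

A, by 16.4 dB

A: 30.3 dB over, compressed to 2.525 dB over, so 27.775 dB of GR.
B: 13 dB over, compressed to 1.625 dB over, so 11.375 dB of GR.
A reduces 16.4 dB more.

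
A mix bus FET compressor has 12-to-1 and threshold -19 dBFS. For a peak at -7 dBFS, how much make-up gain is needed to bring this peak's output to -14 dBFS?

Overshoot 12 dB → 12/12 = 1 dB after compression, so the compressed level is -19 + 1 = -18 dBFS.
Make-up = target − compressed = -14 − (-18) = 4 dB.

4 dB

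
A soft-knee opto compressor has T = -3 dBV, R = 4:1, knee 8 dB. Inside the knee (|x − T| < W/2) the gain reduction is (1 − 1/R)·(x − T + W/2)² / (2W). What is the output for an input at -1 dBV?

-2.6875 dBV

x − T + W/2 = -1 − (-3) + 4 = 6.
GR = (1 − 1/4) × 6² / 16 = 0.75 × 36 / 16 = 1.6875 dB.
Output = -1 − 1.6875 = -2.6875 dBV.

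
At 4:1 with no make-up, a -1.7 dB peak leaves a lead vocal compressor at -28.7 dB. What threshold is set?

-37.7 dB

Gain reduction = -1.7 − (-28.7) = 27 dB; output overshoot = GR / (R − 1) = 27 / 3 = 9 dB.
Threshold = output − output overshoot = -28.7 − 9 = -37.7 dB.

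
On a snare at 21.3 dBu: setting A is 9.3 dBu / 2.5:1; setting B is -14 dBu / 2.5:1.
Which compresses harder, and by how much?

B, by 13.98 dB

A: overshoot 12 dB → output overshoot 4.8 dB → GR 7.2 dB.
B: overshoot 35.3 dB → output overshoot 14.12 dB → GR 21.18 dB.
B applies 13.98 dB more gain reduction.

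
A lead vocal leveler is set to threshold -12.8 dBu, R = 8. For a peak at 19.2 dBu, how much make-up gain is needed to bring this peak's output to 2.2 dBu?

11 dB

The peak compresses to -12.8 + 32/8 = -8.8 dBu.
To reach 2.2 dBu requires 2.2 − (-8.8) = 11 dB of make-up.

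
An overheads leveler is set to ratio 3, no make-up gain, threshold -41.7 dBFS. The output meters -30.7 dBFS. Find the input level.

-8.7 dBFS

The compressed level sits -30.7 − (-41.7) = 11 dB over threshold.
Input overshoot = R × output overshoot = 33 dB → input = -41.7 + 33 = -8.7 dBFS.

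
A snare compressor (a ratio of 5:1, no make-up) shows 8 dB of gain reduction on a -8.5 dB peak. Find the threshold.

-18.5 dB

Input is 10 dB above T (since output overshoot × R = input overshoot: (-16.5 − T)·5 = -8.5 − T gives T = -18.5 dB).
Check: -18.5 + (-8.5 − (-18.5))/5 = -18.5 + 2 = -16.5 dB. ✓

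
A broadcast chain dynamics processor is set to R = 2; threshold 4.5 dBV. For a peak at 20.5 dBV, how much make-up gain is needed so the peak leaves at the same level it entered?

Overshoot 16 dB → 16/2 = 8 dB after compression, so the compressed level is 4.5 + 8 = 12.5 dBV.
Make-up = target − compressed = 20.5 − 12.5 = 8 dB.

8 dB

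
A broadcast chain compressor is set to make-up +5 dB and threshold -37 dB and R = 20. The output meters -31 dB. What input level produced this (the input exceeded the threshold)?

-17 dB

Stripping the +5 dB make-up gives -36 dB at the gain stage.
That's 1 dB above the -37 dB threshold.
Before 20:1 compression the overshoot was 1 × 20 = 20 dB, so input = -37 + 20 = -17 dB.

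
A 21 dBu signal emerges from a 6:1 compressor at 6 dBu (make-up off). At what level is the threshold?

3 dBu

Input is 18 dB above T (since output overshoot × R = input overshoot: (6 − T)·6 = 21 − T gives T = 3 dBu).
Check: 3 + (21 − 3)/6 = 3 + 3 = 6 dBu. ✓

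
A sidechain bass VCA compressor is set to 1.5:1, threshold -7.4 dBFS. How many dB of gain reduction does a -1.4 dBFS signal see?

The signal is 6 dB above threshold.
A 1.5:1 ratio leaves 4 dB of that excess.
GR = overshoot in − overshoot out = 6 − 4 = 2 dB.

2 dB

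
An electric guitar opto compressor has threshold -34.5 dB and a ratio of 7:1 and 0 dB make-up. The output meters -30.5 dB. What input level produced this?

The compressed level sits -30.5 − (-34.5) = 4 dB over threshold.
Undo the ratio: input overshoot = 4 × 7 = 28 dB, giving input = -6.5 dB.

-6.5 dB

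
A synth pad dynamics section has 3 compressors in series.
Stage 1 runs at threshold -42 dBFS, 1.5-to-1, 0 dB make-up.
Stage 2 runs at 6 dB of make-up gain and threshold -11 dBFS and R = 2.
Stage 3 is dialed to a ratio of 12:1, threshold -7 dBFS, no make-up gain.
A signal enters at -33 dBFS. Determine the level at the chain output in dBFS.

-30 dBFS

Stage 1: -33 dBFS is 9 dB over -42 dBFS; at 1.5:1 that becomes 6 dB over, giving -36 dBFS.
Stage 2: -36 dBFS ≤ -11 dBFS, so stage 2 doesn't engage; make-up brings it to -30 dBFS.
Stage 3: below threshold (-30 ≤ -7); passes unchanged; output -30 dBFS.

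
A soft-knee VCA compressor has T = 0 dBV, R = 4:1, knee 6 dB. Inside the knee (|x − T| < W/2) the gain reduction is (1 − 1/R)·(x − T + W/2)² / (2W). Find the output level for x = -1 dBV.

x − T + W/2 = -1 − 0 + 3 = 2.
GR = (1 − 1/4) × 2² / 12 = 0.75 × 4 / 12 = 0.25 dB.
Output = -1 − 0.25 = -1.25 dBV.

-1.25 dBV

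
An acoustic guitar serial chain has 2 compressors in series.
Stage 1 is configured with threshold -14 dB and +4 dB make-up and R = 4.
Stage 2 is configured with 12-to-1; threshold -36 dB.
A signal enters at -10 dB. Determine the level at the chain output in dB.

Stage 1: -10 dB is 4 dB over -14 dB; at 4:1 that becomes 1 dB over, giving -13 dB; +4 dB make-up → -9 dB.
Stage 2: -9 dB is 27 dB over -36 dB; at 12:1 that becomes 2.25 dB over, giving -33.75 dB.

-33.75 dB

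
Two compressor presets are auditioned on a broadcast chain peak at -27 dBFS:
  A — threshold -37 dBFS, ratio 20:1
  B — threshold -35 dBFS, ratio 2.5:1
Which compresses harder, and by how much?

A, by 4.7 dB

A: overshoot 10 dB → output overshoot 0.5 dB → GR 9.5 dB.
B: overshoot 8 dB → output overshoot 3.2 dB → GR 4.8 dB.
A reduces 4.7 dB more.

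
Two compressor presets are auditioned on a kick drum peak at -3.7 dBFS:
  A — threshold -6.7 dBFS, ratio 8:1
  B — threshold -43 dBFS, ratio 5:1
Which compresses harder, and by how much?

A: 3 dB over, compressed to 0.375 dB over, so 2.625 dB of GR.
B: 39.3 dB over, compressed to 7.86 dB over, so 31.44 dB of GR.
B reduces 28.815 dB more.

B, by 28.815 dB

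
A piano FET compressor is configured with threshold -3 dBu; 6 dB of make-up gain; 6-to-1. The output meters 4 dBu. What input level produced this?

Remove make-up: 4 − 6 = -2 dBu.
Post-compression overshoot = -2 − (-3) = 1 dB.
Input overshoot = R × output overshoot = 6 dB → input = -3 + 6 = 3 dBu.

3 dBu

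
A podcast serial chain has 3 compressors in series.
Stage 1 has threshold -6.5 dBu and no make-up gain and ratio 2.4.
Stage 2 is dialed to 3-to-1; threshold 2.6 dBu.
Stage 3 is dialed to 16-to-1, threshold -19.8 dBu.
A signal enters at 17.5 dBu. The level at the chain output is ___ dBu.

Stage 1: overshoot 24 dB → 24/2.4 = 10 dB → 3.5 dBu.
Stage 2: 0.9 dB above 2.6 dBu, reduced 3:1 to 0.3 dB above → 2.9 dBu.
Stage 3: overshoot 22.7 dB → 22.7/16 = 1.41875 dB → -18.38125 dBu.

-18.38125 dBu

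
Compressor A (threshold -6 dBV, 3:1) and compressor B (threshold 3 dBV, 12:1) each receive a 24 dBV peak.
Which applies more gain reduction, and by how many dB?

A: 30 dB over, compressed to 10 dB over, so 20 dB of GR.
B: 21 dB over, compressed to 1.75 dB over, so 19.25 dB of GR.
Difference: 0.75 dB in favour of A.

A, by 0.75 dB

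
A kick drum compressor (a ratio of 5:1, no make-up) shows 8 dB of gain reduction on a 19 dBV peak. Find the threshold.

Gain reduction = 19 − 11 = 8 dB; output overshoot = GR / (R − 1) = 8 / 4 = 2 dB.
Threshold = output − output overshoot = 11 − 2 = 9 dBV.

9 dBV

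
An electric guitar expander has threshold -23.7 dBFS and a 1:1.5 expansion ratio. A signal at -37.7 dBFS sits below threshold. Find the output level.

-44.7 dBFS

The input is 14 dB below the -23.7 dBFS threshold.
A 1:1.5 expander multiplies undershoot by 1.5: 14 × 1.5 = 21 dB below threshold.
Output = -23.7 − 21 = -44.7 dBFS.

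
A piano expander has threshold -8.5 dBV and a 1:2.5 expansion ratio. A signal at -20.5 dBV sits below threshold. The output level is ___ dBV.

The input is 12 dB below the -8.5 dBV threshold.
A 1:2.5 expander multiplies undershoot by 2.5: 12 × 2.5 = 30 dB below threshold.
Output = -8.5 − 30 = -38.5 dBV.

-38.5 dBV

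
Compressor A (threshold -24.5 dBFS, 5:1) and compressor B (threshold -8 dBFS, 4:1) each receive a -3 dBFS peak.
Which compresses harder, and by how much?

A, by 13.45 dB

A: GR = 21.5 − 21.5/5 = 17.2 dB.
B: GR = 5 − 5/4 = 3.75 dB.
A reduces 13.45 dB more.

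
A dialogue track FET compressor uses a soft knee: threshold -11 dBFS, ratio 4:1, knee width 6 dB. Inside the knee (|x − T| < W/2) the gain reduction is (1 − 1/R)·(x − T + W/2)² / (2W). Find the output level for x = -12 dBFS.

x − T + W/2 = -12 − (-11) + 3 = 2.
GR = (1 − 1/4) × 2² / 12 = 0.75 × 4 / 12 = 0.25 dB.
Output = -12 − 0.25 = -12.25 dBFS.

-12.25 dBFS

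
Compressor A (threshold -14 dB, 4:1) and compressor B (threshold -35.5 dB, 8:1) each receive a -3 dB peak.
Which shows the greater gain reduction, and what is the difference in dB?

A: 11 dB over, compressed to 2.75 dB over, so 8.25 dB of GR.
B: 32.5 dB over, compressed to 4.0625 dB over, so 28.4375 dB of GR.
B reduces 20.1875 dB more.

B, by 20.1875 dB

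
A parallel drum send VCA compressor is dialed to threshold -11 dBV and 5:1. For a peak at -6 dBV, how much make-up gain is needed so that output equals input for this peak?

4 dB

The peak compresses to -11 + 5/5 = -10 dBV.
To reach -6 dBV requires -6 − (-10) = 4 dB of make-up.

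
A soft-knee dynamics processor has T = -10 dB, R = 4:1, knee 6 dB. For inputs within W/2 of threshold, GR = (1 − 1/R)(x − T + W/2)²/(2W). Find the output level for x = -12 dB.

x − T + W/2 = -12 − (-10) + 3 = 1.
GR = (1 − 1/4) × 1² / 12 = 0.75 × 1 / 12 = 0.0625 dB.
Output = -12 − 0.0625 = -12.0625 dB.

-12.0625 dB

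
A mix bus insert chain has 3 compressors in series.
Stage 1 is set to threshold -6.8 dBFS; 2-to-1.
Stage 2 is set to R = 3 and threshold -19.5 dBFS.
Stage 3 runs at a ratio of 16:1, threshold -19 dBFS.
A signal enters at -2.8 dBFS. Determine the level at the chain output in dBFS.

-18.725 dBFS

Stage 1: -2.8 dBFS is 4 dB over -6.8 dBFS; at 2:1 that becomes 2 dB over, giving -4.8 dBFS.
Stage 2: 14.7 dB above -19.5 dBFS, reduced 3:1 to 4.9 dB above → -14.6 dBFS.
Stage 3: overshoot 4.4 dB → 4.4/16 = 0.275 dB → -18.725 dBFS.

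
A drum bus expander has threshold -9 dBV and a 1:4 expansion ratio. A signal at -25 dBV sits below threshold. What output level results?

-73 dBV

Undershoot = (-9) − (-25) = 16 dB.
At 1:4, that expands to 64 dB under threshold.
Output = -9 − 64 = -73 dBV.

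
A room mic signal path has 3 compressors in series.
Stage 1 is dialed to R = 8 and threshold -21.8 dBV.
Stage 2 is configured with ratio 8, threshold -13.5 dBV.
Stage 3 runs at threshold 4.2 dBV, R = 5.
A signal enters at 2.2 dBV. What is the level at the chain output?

Stage 1: 2.2 dBV is 24 dB over -21.8 dBV; at 8:1 that becomes 3 dB over, giving -18.8 dBV.
Stage 2: below threshold (-18.8 ≤ -13.5); passes unchanged; output -18.8 dBV.
Stage 3: below threshold (-18.8 ≤ 4.2); passes unchanged; output -18.8 dBV.

-18.8 dBV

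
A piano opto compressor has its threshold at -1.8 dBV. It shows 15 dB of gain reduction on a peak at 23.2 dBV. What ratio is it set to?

Input overshoot = 23.2 − (-1.8) = 25 dB.
Output overshoot = 25 − 15 = 10 dB.
Ratio = input overshoot / output overshoot = 25 / 10 = 2.5.

2.5:1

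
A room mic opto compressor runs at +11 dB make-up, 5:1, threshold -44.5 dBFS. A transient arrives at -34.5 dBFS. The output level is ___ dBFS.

-31.5 dBFS

The input is 10 dB above the -44.5 dBFS threshold.
5:1 compression reduces that to 10/5 = 2 dB over.
That puts the output at -42.5 dBFS; make-up adds 11 dB, giving -31.5 dBFS.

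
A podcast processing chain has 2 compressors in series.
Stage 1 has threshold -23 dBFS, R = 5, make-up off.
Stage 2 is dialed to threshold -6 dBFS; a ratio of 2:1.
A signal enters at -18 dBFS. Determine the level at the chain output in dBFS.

-22 dBFS

Stage 1: 5 dB above -23 dBFS, reduced 5:1 to 1 dB above → -22 dBFS.
Stage 2: -22 dBFS ≤ -6 dBFS, so stage 2 doesn't engage; output -22 dBFS.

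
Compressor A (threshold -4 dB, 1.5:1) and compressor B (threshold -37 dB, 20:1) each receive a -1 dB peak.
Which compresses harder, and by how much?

A: 3 dB over, compressed to 2 dB over, so 1 dB of GR.
B: 36 dB over, compressed to 1.8 dB over, so 34.2 dB of GR.
B applies 33.2 dB more gain reduction.

B, by 33.2 dB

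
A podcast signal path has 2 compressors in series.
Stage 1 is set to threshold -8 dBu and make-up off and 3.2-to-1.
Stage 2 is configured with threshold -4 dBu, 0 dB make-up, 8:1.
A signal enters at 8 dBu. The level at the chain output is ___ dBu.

Stage 1: overshoot 16 dB → 16/3.2 = 5 dB → -3 dBu.
Stage 2: 1 dB above -4 dBu, reduced 8:1 to 0.125 dB above → -3.875 dBu.

-3.875 dBu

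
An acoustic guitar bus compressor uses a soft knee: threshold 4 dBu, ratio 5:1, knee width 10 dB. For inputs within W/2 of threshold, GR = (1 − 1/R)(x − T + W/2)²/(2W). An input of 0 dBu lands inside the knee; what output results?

-0.04 dBu

x − T + W/2 = 0 − 4 + 5 = 1.
GR = (1 − 1/5) × 1² / 20 = 0.8 × 1 / 20 = 0.04 dB.
Output = 0 − 0.04 = -0.04 dBu.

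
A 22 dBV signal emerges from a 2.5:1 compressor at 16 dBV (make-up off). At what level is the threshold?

12 dBV

Input is 10 dB above T (since output overshoot × R = input overshoot: (16 − T)·2.5 = 22 − T gives T = 12 dBV).
Check: 12 + (22 − 12)/2.5 = 12 + 4 = 16 dBV. ✓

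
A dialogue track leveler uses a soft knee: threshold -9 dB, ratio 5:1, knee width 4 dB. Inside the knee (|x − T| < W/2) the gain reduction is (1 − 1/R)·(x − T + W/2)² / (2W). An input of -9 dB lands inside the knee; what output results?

x − T + W/2 = -9 − (-9) + 2 = 2.
GR = (1 − 1/5) × 2² / 8 = 0.8 × 4 / 8 = 0.4 dB.
Output = -9 − 0.4 = -9.4 dB.

-9.4 dB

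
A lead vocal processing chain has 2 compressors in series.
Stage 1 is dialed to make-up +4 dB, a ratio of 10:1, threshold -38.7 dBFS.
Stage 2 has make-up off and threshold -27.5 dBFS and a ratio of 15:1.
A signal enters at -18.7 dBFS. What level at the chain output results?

-32.7 dBFS

Stage 1: 20 dB above -38.7 dBFS, reduced 10:1 to 2 dB above → -36.7 dBFS; +4 dB make-up → -32.7 dBFS.
Stage 2: -32.7 dBFS is at or below the -27.5 dBFS threshold — no compression; output -32.7 dBFS.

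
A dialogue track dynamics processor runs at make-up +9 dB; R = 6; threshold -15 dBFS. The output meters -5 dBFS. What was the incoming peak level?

-9 dBFS

Stripping the +9 dB make-up gives -14 dBFS at the gain stage.
Post-compression overshoot = -14 − (-15) = 1 dB.
Input overshoot = R × output overshoot = 6 dB → input = -15 + 6 = -9 dBFS.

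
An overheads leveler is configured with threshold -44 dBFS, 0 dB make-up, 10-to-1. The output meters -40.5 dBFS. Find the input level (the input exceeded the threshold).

That's 3.5 dB above the -44 dBFS threshold.
Input overshoot = R × output overshoot = 35 dB → input = -44 + 35 = -9 dBFS.

-9 dBFS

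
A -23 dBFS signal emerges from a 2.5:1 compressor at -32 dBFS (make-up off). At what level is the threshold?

Input is 15 dB above T (since output overshoot × R = input overshoot: (-32 − T)·2.5 = -23 − T gives T = -38 dBFS).
Check: -38 + (-23 − (-38))/2.5 = -38 + 6 = -32 dBFS. ✓

-38 dBFS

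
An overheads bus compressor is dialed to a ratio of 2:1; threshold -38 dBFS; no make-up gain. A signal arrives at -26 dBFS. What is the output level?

-32 dBFS

Overshoot: -26 − (-38) = 12 dB.
At 2:1 the overshoot is divided by 2, leaving 6 dB above threshold.
So the level is -38 + 6 = -32 dBFS.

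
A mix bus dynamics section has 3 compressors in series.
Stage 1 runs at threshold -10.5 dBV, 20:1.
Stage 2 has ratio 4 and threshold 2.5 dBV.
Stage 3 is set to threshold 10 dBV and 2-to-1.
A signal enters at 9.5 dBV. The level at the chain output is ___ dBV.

-9.5 dBV

Stage 1: 9.5 dBV is 20 dB over -10.5 dBV; at 20:1 that becomes 1 dB over, giving -9.5 dBV.
Stage 2: -9.5 dBV is at or below the 2.5 dBV threshold — no compression; output -9.5 dBV.
Stage 3: -9.5 dBV ≤ 10 dBV, so stage 3 doesn't engage; output -9.5 dBV.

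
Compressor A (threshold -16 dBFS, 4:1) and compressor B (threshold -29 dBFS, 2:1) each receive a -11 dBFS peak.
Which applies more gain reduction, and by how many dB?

A: 5 dB over, compressed to 1.25 dB over, so 3.75 dB of GR.
B: 18 dB over, compressed to 9 dB over, so 9 dB of GR.
Difference: 5.25 dB in favour of B.

B, by 5.25 dB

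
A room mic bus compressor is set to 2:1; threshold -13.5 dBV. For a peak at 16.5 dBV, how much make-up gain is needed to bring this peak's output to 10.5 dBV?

9 dB

Overshoot 30 dB → 30/2 = 15 dB after compression, so the compressed level is -13.5 + 15 = 1.5 dBV.
Make-up = target − compressed = 10.5 − 1.5 = 9 dB.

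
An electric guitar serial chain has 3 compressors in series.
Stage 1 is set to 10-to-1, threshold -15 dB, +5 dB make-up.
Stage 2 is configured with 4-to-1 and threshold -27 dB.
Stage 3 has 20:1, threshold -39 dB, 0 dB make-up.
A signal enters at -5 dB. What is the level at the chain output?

Stage 1: 10 dB above -15 dB, reduced 10:1 to 1 dB above → -14 dB; +5 dB make-up → -9 dB.
Stage 2: 18 dB above -27 dB, reduced 4:1 to 4.5 dB above → -22.5 dB.
Stage 3: -22.5 dB is 16.5 dB over -39 dB; at 20:1 that becomes 0.825 dB over, giving -38.175 dB.

-38.175 dB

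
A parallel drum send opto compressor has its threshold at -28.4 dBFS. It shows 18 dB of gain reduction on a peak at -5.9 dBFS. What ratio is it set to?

5:1

Input overshoot = -5.9 − (-28.4) = 22.5 dB.
Output overshoot = 22.5 − 18 = 4.5 dB.
Ratio = input overshoot / output overshoot = 22.5 / 4.5 = 5.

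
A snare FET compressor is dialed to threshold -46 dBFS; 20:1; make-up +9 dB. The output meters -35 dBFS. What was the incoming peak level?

-6 dBFS

Stripping the +9 dB make-up gives -44 dBFS at the gain stage.
That's 2 dB above the -46 dBFS threshold.
Before 20:1 compression the overshoot was 2 × 20 = 40 dB, so input = -46 + 40 = -6 dBFS.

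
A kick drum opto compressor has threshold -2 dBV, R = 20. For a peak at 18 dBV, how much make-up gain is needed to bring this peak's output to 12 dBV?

13 dB

Without make-up, output = threshold + overshoot/20 = -2 + 1 = -1 dBV.
Gap to target: 13 dB.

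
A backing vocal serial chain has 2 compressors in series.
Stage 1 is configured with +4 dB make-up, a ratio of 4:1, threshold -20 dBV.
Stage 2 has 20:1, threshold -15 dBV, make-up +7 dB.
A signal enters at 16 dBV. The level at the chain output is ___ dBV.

-7.6 dBV

Stage 1: overshoot 36 dB → 36/4 = 9 dB → -11 dBV; +4 dB make-up → -7 dBV.
Stage 2: overshoot 8 dB → 8/20 = 0.4 dB → -14.6 dBV; +7 dB make-up → -7.6 dBV.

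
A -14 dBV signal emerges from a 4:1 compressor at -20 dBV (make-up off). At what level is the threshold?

Input is 8 dB above T (since output overshoot × R = input overshoot: (-20 − T)·4 = -14 − T gives T = -22 dBV).
Check: -22 + (-14 − (-22))/4 = -22 + 2 = -20 dBV. ✓

-22 dBV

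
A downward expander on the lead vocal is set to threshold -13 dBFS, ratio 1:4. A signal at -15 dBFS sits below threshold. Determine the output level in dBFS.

-21 dBFS

Below threshold, a 1:4 expander applies gain = (4−1)×(T − x) of attenuation.
(4−1) × 2 = 6 dB, so output = -15 − 6 = -21 dBFS.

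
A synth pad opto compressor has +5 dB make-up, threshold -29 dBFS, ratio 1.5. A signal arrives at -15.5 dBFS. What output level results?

Overshoot: -15.5 − (-29) = 13.5 dB.
The 13.5 dB excess becomes 9 dB after 1.5:1 reduction.
That puts the output at -20 dBFS; make-up adds 5 dB, giving -15 dBFS.

-15 dBFS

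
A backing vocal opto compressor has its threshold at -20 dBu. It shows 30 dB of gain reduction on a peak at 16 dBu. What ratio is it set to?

6:1

Input overshoot = 16 − (-20) = 36 dB.
Output overshoot = 36 − 30 = 6 dB.
Ratio = input overshoot / output overshoot = 36 / 6 = 6.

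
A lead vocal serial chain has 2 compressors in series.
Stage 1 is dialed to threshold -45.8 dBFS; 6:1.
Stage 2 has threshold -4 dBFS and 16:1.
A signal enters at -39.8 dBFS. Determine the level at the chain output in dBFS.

Stage 1: -39.8 dBFS is 6 dB over -45.8 dBFS; at 6:1 that becomes 1 dB over, giving -44.8 dBFS.
Stage 2: -44.8 dBFS is at or below the -4 dBFS threshold — no compression; output -44.8 dBFS.

-44.8 dBFS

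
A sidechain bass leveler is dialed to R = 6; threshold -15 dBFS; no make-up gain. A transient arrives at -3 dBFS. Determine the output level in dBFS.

-13 dBFS

Overshoot: -3 − (-15) = 12 dB.
The 12 dB excess becomes 2 dB after 6:1 reduction.
Output = -15 + 2 = -13 dBFS.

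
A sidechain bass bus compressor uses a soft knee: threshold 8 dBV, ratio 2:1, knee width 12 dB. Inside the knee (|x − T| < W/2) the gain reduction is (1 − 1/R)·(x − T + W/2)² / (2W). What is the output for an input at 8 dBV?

x − T + W/2 = 8 − 8 + 6 = 6.
GR = (1 − 1/2) × 6² / 24 = 0.5 × 36 / 24 = 0.75 dB.
Output = 8 − 0.75 = 7.25 dBV.

7.25 dBV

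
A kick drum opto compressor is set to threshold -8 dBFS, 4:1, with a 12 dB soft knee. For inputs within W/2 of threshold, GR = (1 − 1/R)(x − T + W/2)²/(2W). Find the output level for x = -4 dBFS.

-7.125 dBFS

x − T + W/2 = -4 − (-8) + 6 = 10.
GR = (1 − 1/4) × 10² / 24 = 0.75 × 100 / 24 = 3.125 dB.
Output = -4 − 3.125 = -7.125 dBFS.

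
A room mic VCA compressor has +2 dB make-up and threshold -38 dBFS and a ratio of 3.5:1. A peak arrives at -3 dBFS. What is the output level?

-26 dBFS

-3 dBFS sits 35 dB over threshold.
At 3.5:1 the overshoot is divided by 3.5, leaving 10 dB above threshold.
Output = -38 + 10 = -28 dBFS; make-up adds 2 dB, giving -26 dBFS.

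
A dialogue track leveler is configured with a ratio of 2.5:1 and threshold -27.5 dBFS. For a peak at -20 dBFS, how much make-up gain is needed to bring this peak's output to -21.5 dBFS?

3 dB

Overshoot 7.5 dB → 7.5/2.5 = 3 dB after compression, so the compressed level is -27.5 + 3 = -24.5 dBFS.
Make-up = target − compressed = -21.5 − (-24.5) = 3 dB.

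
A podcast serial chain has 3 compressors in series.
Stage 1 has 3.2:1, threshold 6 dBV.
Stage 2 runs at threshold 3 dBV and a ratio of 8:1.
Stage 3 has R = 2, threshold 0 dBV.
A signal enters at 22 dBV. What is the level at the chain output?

2 dBV

Stage 1: overshoot 16 dB → 16/3.2 = 5 dB → 11 dBV.
Stage 2: 11 dBV is 8 dB over 3 dBV; at 8:1 that becomes 1 dB over, giving 4 dBV.
Stage 3: overshoot 4 dB → 4/2 = 2 dB → 2 dBV.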